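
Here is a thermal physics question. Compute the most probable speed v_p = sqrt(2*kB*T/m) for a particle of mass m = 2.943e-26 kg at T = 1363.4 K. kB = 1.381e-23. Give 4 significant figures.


Step 1: Numerator = 2*kB*T = 2*1.381e-23*1363.4 = 3.766e-20
Step 2: Ratio = 3.766e-20 / 2.943e-26 = 1.28e+06
Step 3: v_p = sqrt(1.28e+06) = 1131 m/s

1131


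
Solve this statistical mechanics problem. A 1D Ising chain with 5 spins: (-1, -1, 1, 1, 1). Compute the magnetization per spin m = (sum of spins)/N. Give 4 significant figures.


Step 1: Count up spins (+1): 3, down spins (-1): 2
Step 2: Total magnetization M = 3 - 2 = 1
Step 3: m = M/N = 1/5 = 0.2

0.2


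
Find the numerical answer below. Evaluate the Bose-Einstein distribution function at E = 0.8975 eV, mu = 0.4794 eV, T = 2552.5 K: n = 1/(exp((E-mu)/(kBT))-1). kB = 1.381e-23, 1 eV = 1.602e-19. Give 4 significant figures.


Step 1: (E - mu) = 0.4181 eV
Step 2: x = (E-mu)*eV/(kB*T) = 0.4181*1.602e-19/(1.381e-23*2552.5) = 1.9
Step 3: exp(x) = 6.687
Step 4: n = 1/(exp(x)-1) = 0.1758

0.1758


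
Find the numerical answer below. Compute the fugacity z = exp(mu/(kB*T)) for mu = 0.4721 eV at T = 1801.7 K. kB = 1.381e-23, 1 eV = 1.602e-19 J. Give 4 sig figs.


Step 1: Convert mu to Joules: 0.4721*1.602e-19 = 7.563e-20 J
Step 2: kB*T = 1.381e-23*1801.7 = 2.488e-20 J
Step 3: mu/(kB*T) = 3.04
Step 4: z = exp(3.04) = 20.9

20.9


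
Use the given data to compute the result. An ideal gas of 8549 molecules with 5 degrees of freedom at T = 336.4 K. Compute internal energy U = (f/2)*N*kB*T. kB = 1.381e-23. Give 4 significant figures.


Step 1: f/2 = 5/2 = 2.5
Step 2: N*kB*T = 8549*1.381e-23*336.4 = 3.972e-17
Step 3: U = 2.5 * 3.972e-17 = 9.929e-17 J

9.929e-17


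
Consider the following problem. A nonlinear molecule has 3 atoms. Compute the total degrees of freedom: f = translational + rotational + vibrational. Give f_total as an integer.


Step 1: Translational DOF = 3
Step 2: Rotational DOF (nonlinear) = 3
Step 3: Vibrational DOF = 3*3 - 6 = 3
Step 4: Total = 3 + 3 + 3 = 9

9


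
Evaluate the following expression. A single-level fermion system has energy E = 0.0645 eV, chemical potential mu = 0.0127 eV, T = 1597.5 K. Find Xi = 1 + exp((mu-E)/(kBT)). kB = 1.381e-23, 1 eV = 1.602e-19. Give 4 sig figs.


Step 1: (mu - E) = 0.0127 - 0.0645 = -0.0518 eV
Step 2: x = (mu-E)*eV/(kB*T) = -0.0518*1.602e-19/(1.381e-23*1597.5) = -0.3761
Step 3: exp(x) = 0.6865
Step 4: Xi = 1 + 0.6865 = 1.687

1.687


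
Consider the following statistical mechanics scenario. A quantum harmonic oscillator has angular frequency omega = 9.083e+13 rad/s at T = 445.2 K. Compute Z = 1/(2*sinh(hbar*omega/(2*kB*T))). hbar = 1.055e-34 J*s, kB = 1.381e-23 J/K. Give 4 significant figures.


Step 1: Compute x = hbar*omega/(kB*T) = 1.055e-34*9.083e+13/(1.381e-23*445.2) = 1.559
Step 2: x/2 = 0.7793
Step 3: sinh(x/2) = 0.8606
Step 4: Z = 1/(2*0.8606) = 0.581

0.581


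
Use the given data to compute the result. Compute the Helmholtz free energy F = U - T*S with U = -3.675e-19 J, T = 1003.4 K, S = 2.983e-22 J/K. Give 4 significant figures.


Step 1: T*S = 1003.4 * 2.983e-22 = 2.993e-19 J
Step 2: F = U - T*S = -3.675e-19 - 2.993e-19
Step 3: F = -6.668e-19 J

-6.668e-19


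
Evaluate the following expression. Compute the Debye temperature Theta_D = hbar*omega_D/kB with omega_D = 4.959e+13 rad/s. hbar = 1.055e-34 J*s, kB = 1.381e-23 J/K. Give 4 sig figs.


Step 1: hbar*omega_D = 1.055e-34 * 4.959e+13 = 5.232e-21 J
Step 2: Theta_D = 5.232e-21 / 1.381e-23
Step 3: Theta_D = 378.8 K

378.8


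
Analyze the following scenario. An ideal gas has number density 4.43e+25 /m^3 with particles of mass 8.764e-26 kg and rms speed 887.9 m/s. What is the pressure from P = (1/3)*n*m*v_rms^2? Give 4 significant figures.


Step 1: v_rms^2 = 887.9^2 = 7.884e+05
Step 2: n*m = 4.43e+25*8.764e-26 = 3.882
Step 3: P = (1/3)*3.882*7.884e+05 = 1.02e+06 Pa

1.02e+06


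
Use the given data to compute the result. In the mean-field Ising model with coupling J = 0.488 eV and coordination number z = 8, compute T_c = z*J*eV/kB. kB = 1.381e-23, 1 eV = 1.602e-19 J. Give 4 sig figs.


Step 1: z*J = 8*0.488 = 3.904 eV
Step 2: Convert to Joules: 3.904*1.602e-19 = 6.254e-19 J
Step 3: T_c = 6.254e-19 / 1.381e-23 = 4.529e+04 K

4.529e+04


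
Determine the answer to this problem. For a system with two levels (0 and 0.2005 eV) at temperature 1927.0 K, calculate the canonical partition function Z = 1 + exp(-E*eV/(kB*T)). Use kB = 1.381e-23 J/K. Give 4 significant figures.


Step 1: Compute beta*E = E*eV/(kB*T) = 0.2005*1.602e-19/(1.381e-23*1927.0) = 1.207
Step 2: exp(-beta*E) = exp(-1.207) = 0.2991
Step 3: Z = 1 + 0.2991 = 1.299

1.299


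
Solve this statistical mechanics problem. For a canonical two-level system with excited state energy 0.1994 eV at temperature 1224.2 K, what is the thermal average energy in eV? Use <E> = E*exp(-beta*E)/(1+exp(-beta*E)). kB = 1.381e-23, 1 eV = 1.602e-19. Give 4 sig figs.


Step 1: beta*E = 0.1994*1.602e-19/(1.381e-23*1224.2) = 1.889
Step 2: exp(-beta*E) = 0.1512
Step 3: <E> = 0.1994*0.1512/(1+0.1512) = 0.02618 eV

0.02618


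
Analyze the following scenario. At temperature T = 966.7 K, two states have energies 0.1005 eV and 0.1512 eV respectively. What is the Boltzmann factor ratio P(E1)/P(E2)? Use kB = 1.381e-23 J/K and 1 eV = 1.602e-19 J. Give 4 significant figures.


Step 1: Compute energy difference dE = E1 - E2 = 0.1005 - 0.1512 = -0.0507 eV
Step 2: Convert to Joules: dE_J = -0.0507 * 1.602e-19 = -8.122e-21 J
Step 3: Compute exponent = -dE_J / (kB * T) = -(-8.122e-21) / (1.381e-23 * 966.7) = 0.6084
Step 4: P(E1)/P(E2) = exp(0.6084) = 1.837

1.837


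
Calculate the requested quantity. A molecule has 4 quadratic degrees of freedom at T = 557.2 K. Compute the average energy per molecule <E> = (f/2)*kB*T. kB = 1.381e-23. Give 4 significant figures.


Step 1: f/2 = 4/2 = 2
Step 2: kB*T = 1.381e-23 * 557.2 = 7.695e-21
Step 3: <E> = 2 * 7.695e-21 = 1.539e-20 J

1.539e-20


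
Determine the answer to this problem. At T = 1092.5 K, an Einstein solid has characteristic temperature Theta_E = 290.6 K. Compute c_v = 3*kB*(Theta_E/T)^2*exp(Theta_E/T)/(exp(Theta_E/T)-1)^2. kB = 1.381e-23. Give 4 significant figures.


Step 1: x = Theta_E/T = 290.6/1092.5 = 0.266
Step 2: x^2 = 0.07075
Step 3: exp(x) = 1.305
Step 4: c_v = 3*1.381e-23*0.07075*1.305/(1.305-1)^2 = 4.119e-23

4.119e-23


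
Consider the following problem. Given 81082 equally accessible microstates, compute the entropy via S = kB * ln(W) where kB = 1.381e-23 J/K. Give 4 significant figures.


Step 1: ln(W) = ln(81082) = 11.3
Step 2: S = kB * ln(W) = 1.381e-23 * 11.3
Step 3: S = 1.561e-22 J/K

1.561e-22


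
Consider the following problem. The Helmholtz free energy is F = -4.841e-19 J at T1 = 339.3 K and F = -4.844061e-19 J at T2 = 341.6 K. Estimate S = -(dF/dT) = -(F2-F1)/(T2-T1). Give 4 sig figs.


Step 1: dF = F2 - F1 = -4.844061e-19 - (-4.841e-19) = -3.061e-22 J
Step 2: dT = T2 - T1 = 341.6 - 339.3 = 2.3 K
Step 3: S = -dF/dT = -(-3.061e-22)/2.3 = 1.331e-22 J/K

1.331e-22


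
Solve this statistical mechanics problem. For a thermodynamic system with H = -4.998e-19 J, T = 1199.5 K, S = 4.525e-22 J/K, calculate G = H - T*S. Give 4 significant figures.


Step 1: T*S = 1199.5 * 4.525e-22 = 5.428e-19 J
Step 2: G = H - T*S = -4.998e-19 - 5.428e-19
Step 3: G = -1.043e-18 J

-1.043e-18


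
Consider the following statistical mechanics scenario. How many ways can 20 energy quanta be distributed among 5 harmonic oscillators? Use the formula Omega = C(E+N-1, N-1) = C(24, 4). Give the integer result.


Step 1: Use binomial coefficient C(24, 4)
Step 2: Numerator = 24! / 20!
Step 3: Denominator = 4!
Step 4: Omega = 10626

10626


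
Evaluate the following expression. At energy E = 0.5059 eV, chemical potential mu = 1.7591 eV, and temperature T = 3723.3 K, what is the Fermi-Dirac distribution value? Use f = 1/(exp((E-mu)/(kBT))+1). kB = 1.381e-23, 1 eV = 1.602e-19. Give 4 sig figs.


Step 1: (E - mu) = 0.5059 - 1.7591 = -1.253 eV
Step 2: Convert: (E-mu)*eV = -2.008e-19 J
Step 3: x = (E-mu)*eV/(kB*T) = -3.904
Step 4: f = 1/(exp(-3.904)+1) = 0.9802

0.9802


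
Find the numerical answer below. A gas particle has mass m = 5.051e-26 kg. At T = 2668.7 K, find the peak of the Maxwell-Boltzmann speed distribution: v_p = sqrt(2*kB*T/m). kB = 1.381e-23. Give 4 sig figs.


Step 1: Numerator = 2*kB*T = 2*1.381e-23*2668.7 = 7.371e-20
Step 2: Ratio = 7.371e-20 / 5.051e-26 = 1.459e+06
Step 3: v_p = sqrt(1.459e+06) = 1208 m/s

1208


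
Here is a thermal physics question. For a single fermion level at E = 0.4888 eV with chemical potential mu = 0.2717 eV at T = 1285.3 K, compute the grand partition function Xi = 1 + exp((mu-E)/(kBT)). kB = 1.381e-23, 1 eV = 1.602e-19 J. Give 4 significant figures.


Step 1: (mu - E) = 0.2717 - 0.4888 = -0.2171 eV
Step 2: x = (mu-E)*eV/(kB*T) = -0.2171*1.602e-19/(1.381e-23*1285.3) = -1.959
Step 3: exp(x) = 0.1409
Step 4: Xi = 1 + 0.1409 = 1.141

1.141


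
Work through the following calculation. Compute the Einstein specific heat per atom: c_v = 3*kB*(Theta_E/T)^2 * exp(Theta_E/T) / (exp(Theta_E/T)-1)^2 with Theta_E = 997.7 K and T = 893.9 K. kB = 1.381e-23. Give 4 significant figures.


Step 1: x = Theta_E/T = 997.7/893.9 = 1.116
Step 2: x^2 = 1.246
Step 3: exp(x) = 3.053
Step 4: c_v = 3*1.381e-23*1.246*3.053/(3.053-1)^2 = 3.738e-23

3.738e-23


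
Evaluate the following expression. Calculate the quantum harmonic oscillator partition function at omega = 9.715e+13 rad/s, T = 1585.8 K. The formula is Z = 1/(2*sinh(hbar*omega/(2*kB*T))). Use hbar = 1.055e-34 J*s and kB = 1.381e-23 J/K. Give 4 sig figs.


Step 1: Compute x = hbar*omega/(kB*T) = 1.055e-34*9.715e+13/(1.381e-23*1585.8) = 0.468
Step 2: x/2 = 0.234
Step 3: sinh(x/2) = 0.2361
Step 4: Z = 1/(2*0.2361) = 2.117

2.117


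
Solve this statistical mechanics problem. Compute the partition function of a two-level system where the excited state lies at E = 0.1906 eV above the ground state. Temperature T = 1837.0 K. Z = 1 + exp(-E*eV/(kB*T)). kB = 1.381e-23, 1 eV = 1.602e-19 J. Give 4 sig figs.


Step 1: Compute beta*E = E*eV/(kB*T) = 0.1906*1.602e-19/(1.381e-23*1837.0) = 1.204
Step 2: exp(-beta*E) = exp(-1.204) = 0.3001
Step 3: Z = 1 + 0.3001 = 1.3

1.3


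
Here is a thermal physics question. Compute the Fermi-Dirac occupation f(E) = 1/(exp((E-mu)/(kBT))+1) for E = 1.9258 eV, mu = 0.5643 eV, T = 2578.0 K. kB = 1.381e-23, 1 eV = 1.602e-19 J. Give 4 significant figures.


Step 1: (E - mu) = 1.9258 - 0.5643 = 1.361 eV
Step 2: Convert: (E-mu)*eV = 2.181e-19 J
Step 3: x = (E-mu)*eV/(kB*T) = 6.126
Step 4: f = 1/(exp(6.126)+1) = 0.00218

0.00218


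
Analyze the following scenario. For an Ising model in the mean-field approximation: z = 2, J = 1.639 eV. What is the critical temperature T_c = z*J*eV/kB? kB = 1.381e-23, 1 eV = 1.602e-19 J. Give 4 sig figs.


Step 1: z*J = 2*1.639 = 3.278 eV
Step 2: Convert to Joules: 3.278*1.602e-19 = 5.251e-19 J
Step 3: T_c = 5.251e-19 / 1.381e-23 = 3.803e+04 K

3.803e+04


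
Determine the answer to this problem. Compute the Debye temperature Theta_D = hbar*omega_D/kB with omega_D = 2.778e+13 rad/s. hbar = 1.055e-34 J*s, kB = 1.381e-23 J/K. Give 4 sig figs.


Step 1: hbar*omega_D = 1.055e-34 * 2.778e+13 = 2.931e-21 J
Step 2: Theta_D = 2.931e-21 / 1.381e-23
Step 3: Theta_D = 212.2 K

212.2


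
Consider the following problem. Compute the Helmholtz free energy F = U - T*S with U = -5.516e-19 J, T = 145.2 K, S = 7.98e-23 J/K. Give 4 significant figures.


Step 1: T*S = 145.2 * 7.98e-23 = 1.159e-20 J
Step 2: F = U - T*S = -5.516e-19 - 1.159e-20
Step 3: F = -5.632e-19 J

-5.632e-19


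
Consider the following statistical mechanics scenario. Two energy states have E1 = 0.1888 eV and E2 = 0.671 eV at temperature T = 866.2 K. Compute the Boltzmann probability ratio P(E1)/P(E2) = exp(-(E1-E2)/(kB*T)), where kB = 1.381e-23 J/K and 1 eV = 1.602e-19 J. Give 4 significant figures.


Step 1: Compute energy difference dE = E1 - E2 = 0.1888 - 0.671 = -0.4822 eV
Step 2: Convert to Joules: dE_J = -0.4822 * 1.602e-19 = -7.725e-20 J
Step 3: Compute exponent = -dE_J / (kB * T) = -(-7.725e-20) / (1.381e-23 * 866.2) = 6.458
Step 4: P(E1)/P(E2) = exp(6.458) = 637.6

637.6


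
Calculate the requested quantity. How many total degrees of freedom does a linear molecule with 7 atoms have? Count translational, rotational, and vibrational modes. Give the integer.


Step 1: Translational DOF = 3
Step 2: Rotational DOF (linear) = 2
Step 3: Vibrational DOF = 3*7 - 5 = 16
Step 4: Total = 3 + 2 + 16 = 21

21


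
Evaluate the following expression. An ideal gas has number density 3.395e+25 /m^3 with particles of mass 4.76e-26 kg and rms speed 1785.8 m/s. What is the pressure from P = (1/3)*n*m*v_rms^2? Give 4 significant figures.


Step 1: v_rms^2 = 1785.8^2 = 3.189e+06
Step 2: n*m = 3.395e+25*4.76e-26 = 1.616
Step 3: P = (1/3)*1.616*3.189e+06 = 1.718e+06 Pa

1.718e+06


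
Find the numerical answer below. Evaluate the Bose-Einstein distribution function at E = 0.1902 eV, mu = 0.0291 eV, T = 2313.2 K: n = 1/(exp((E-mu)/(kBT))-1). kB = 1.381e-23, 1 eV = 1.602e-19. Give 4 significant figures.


Step 1: (E - mu) = 0.1611 eV
Step 2: x = (E-mu)*eV/(kB*T) = 0.1611*1.602e-19/(1.381e-23*2313.2) = 0.8079
Step 3: exp(x) = 2.243
Step 4: n = 1/(exp(x)-1) = 0.8044

0.8044


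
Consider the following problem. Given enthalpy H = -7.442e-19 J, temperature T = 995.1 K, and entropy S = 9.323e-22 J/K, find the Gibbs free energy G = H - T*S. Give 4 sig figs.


Step 1: T*S = 995.1 * 9.323e-22 = 9.277e-19 J
Step 2: G = H - T*S = -7.442e-19 - 9.277e-19
Step 3: G = -1.672e-18 J

-1.672e-18


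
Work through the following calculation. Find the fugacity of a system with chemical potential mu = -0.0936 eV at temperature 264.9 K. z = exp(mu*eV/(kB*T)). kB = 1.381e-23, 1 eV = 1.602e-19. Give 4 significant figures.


Step 1: Convert mu to Joules: -0.0936*1.602e-19 = -1.499e-20 J
Step 2: kB*T = 1.381e-23*264.9 = 3.658e-21 J
Step 3: mu/(kB*T) = -4.099
Step 4: z = exp(-4.099) = 0.01659

0.01659


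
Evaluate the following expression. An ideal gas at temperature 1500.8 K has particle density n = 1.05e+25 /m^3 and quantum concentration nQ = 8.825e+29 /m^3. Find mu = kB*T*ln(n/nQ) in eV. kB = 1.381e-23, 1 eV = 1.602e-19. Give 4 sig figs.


Step 1: n/nQ = 1.05e+25/8.825e+29 = 1.19e-05
Step 2: ln(n/nQ) = -11.34
Step 3: mu = kB*T*ln(n/nQ) = 2.073e-20*-11.34 = -2.35e-19 J
Step 4: Convert to eV: -2.35e-19/1.602e-19 = -1.467 eV

-1.467


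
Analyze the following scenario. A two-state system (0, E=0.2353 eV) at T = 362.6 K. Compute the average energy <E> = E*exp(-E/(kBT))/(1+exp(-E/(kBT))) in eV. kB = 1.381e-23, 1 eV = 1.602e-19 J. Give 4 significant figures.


Step 1: beta*E = 0.2353*1.602e-19/(1.381e-23*362.6) = 7.528
Step 2: exp(-beta*E) = 0.000538
Step 3: <E> = 0.2353*0.000538/(1+0.000538) = 0.0001265 eV

0.0001265


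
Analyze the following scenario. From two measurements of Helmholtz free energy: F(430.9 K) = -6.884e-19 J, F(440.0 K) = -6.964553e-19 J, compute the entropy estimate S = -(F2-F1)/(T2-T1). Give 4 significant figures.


Step 1: dF = F2 - F1 = -6.964553e-19 - (-6.884e-19) = -8.0553e-21 J
Step 2: dT = T2 - T1 = 440.0 - 430.9 = 9.1 K
Step 3: S = -dF/dT = -(-8.0553e-21)/9.1 = 8.852e-22 J/K

8.852e-22


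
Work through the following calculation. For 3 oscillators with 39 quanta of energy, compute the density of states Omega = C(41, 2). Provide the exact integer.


Step 1: Use binomial coefficient C(41, 2)
Step 2: Numerator = 41! / 39!
Step 3: Denominator = 2!
Step 4: Omega = 820

820


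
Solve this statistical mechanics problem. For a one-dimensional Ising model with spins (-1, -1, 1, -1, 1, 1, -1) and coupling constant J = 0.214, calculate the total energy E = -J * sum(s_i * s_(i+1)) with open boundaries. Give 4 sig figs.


Step 1: Nearest-neighbor products: 1, -1, -1, -1, 1, -1
Step 2: Sum of products = -2
Step 3: E = -0.214 * -2 = 0.428

0.428


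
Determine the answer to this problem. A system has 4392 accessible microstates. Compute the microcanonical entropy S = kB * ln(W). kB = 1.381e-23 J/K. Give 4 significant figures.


Step 1: ln(W) = ln(4392) = 8.388
Step 2: S = kB * ln(W) = 1.381e-23 * 8.388
Step 3: S = 1.158e-22 J/K

1.158e-22


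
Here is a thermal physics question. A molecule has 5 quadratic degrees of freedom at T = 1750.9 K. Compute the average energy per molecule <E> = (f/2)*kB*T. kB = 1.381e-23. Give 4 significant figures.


Step 1: f/2 = 5/2 = 2.5
Step 2: kB*T = 1.381e-23 * 1750.9 = 2.418e-20
Step 3: <E> = 2.5 * 2.418e-20 = 6.045e-20 J

6.045e-20


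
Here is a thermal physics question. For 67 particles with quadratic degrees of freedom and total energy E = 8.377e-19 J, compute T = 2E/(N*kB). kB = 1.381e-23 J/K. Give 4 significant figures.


Step 1: Numerator = 2*E = 2*8.377e-19 = 1.675e-18 J
Step 2: Denominator = N*kB = 67*1.381e-23 = 9.253e-22
Step 3: T = 1.675e-18 / 9.253e-22 = 1811 K

1811


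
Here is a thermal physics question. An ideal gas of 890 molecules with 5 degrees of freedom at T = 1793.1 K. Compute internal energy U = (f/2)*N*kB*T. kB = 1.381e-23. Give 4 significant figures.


Step 1: f/2 = 5/2 = 2.5
Step 2: N*kB*T = 890*1.381e-23*1793.1 = 2.204e-17
Step 3: U = 2.5 * 2.204e-17 = 5.51e-17 J

5.51e-17


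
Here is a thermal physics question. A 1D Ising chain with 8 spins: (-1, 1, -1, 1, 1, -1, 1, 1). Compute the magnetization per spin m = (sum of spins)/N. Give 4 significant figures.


Step 1: Count up spins (+1): 5, down spins (-1): 3
Step 2: Total magnetization M = 5 - 3 = 2
Step 3: m = M/N = 2/8 = 0.25

0.25


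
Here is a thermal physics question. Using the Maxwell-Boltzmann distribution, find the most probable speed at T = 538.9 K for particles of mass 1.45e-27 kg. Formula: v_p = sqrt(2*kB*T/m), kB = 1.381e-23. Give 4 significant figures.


Step 1: Numerator = 2*kB*T = 2*1.381e-23*538.9 = 1.488e-20
Step 2: Ratio = 1.488e-20 / 1.45e-27 = 1.027e+07
Step 3: v_p = sqrt(1.027e+07) = 3204 m/s

3204


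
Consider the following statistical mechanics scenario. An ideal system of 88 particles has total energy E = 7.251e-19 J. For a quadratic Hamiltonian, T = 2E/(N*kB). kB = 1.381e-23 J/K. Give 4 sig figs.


Step 1: Numerator = 2*E = 2*7.251e-19 = 1.45e-18 J
Step 2: Denominator = N*kB = 88*1.381e-23 = 1.215e-21
Step 3: T = 1.45e-18 / 1.215e-21 = 1193 K

1193


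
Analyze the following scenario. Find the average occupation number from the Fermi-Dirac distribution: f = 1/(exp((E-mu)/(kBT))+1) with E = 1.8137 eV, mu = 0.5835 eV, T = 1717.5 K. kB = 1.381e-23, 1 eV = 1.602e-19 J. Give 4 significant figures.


Step 1: (E - mu) = 1.8137 - 0.5835 = 1.23 eV
Step 2: Convert: (E-mu)*eV = 1.971e-19 J
Step 3: x = (E-mu)*eV/(kB*T) = 8.309
Step 4: f = 1/(exp(8.309)+1) = 0.0002462

0.0002462


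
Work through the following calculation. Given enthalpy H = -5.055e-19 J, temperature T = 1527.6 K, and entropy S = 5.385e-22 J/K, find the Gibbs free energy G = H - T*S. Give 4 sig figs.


Step 1: T*S = 1527.6 * 5.385e-22 = 8.226e-19 J
Step 2: G = H - T*S = -5.055e-19 - 8.226e-19
Step 3: G = -1.328e-18 J

-1.328e-18


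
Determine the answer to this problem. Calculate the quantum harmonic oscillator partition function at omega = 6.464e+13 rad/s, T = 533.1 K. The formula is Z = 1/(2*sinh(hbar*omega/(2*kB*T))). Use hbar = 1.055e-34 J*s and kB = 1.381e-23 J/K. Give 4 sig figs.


Step 1: Compute x = hbar*omega/(kB*T) = 1.055e-34*6.464e+13/(1.381e-23*533.1) = 0.9263
Step 2: x/2 = 0.4631
Step 3: sinh(x/2) = 0.4799
Step 4: Z = 1/(2*0.4799) = 1.042

1.042


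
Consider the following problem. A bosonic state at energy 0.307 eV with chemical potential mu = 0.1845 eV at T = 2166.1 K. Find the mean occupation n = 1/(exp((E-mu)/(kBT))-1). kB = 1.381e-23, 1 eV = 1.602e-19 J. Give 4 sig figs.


Step 1: (E - mu) = 0.1225 eV
Step 2: x = (E-mu)*eV/(kB*T) = 0.1225*1.602e-19/(1.381e-23*2166.1) = 0.656
Step 3: exp(x) = 1.927
Step 4: n = 1/(exp(x)-1) = 1.079

1.079


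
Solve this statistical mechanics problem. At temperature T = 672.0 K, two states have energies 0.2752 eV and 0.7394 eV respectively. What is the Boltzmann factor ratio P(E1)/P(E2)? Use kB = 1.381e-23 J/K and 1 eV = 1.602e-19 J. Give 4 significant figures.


Step 1: Compute energy difference dE = E1 - E2 = 0.2752 - 0.7394 = -0.4642 eV
Step 2: Convert to Joules: dE_J = -0.4642 * 1.602e-19 = -7.436e-20 J
Step 3: Compute exponent = -dE_J / (kB * T) = -(-7.436e-20) / (1.381e-23 * 672.0) = 8.013
Step 4: P(E1)/P(E2) = exp(8.013) = 3020

3020


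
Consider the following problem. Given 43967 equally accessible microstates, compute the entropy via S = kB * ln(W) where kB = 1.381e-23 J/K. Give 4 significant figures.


Step 1: ln(W) = ln(43967) = 10.69
Step 2: S = kB * ln(W) = 1.381e-23 * 10.69
Step 3: S = 1.476e-22 J/K

1.476e-22


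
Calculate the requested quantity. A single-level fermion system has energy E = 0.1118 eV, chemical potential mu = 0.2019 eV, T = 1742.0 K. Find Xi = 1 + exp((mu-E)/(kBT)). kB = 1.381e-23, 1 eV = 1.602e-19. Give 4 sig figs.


Step 1: (mu - E) = 0.2019 - 0.1118 = 0.0901 eV
Step 2: x = (mu-E)*eV/(kB*T) = 0.0901*1.602e-19/(1.381e-23*1742.0) = 0.6
Step 3: exp(x) = 1.822
Step 4: Xi = 1 + 1.822 = 2.822

2.822


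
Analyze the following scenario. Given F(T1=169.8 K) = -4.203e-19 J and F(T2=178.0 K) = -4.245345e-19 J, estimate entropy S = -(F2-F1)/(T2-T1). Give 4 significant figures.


Step 1: dF = F2 - F1 = -4.245345e-19 - (-4.203e-19) = -4.2345e-21 J
Step 2: dT = T2 - T1 = 178.0 - 169.8 = 8.2 K
Step 3: S = -dF/dT = -(-4.2345e-21)/8.2 = 5.164e-22 J/K

5.164e-22


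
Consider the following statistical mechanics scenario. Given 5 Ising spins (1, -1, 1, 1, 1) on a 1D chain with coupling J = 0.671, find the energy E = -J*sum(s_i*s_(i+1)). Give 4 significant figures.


Step 1: Nearest-neighbor products: -1, -1, 1, 1
Step 2: Sum of products = 0
Step 3: E = -0.671 * 0 = 0

0


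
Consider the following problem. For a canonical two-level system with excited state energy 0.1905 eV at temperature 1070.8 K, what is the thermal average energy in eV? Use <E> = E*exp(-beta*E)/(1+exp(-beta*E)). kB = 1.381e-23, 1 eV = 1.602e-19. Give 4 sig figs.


Step 1: beta*E = 0.1905*1.602e-19/(1.381e-23*1070.8) = 2.064
Step 2: exp(-beta*E) = 0.127
Step 3: <E> = 0.1905*0.127/(1+0.127) = 0.02146 eV

0.02146


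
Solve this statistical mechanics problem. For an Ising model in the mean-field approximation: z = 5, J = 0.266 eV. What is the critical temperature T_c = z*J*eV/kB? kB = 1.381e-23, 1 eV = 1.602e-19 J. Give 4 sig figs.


Step 1: z*J = 5*0.266 = 1.33 eV
Step 2: Convert to Joules: 1.33*1.602e-19 = 2.131e-19 J
Step 3: T_c = 2.131e-19 / 1.381e-23 = 1.543e+04 K

1.543e+04


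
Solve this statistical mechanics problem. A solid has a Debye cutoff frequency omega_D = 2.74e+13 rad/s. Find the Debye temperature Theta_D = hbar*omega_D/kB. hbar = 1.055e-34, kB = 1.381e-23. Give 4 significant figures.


Step 1: hbar*omega_D = 1.055e-34 * 2.74e+13 = 2.891e-21 J
Step 2: Theta_D = 2.891e-21 / 1.381e-23
Step 3: Theta_D = 209.3 K

209.3


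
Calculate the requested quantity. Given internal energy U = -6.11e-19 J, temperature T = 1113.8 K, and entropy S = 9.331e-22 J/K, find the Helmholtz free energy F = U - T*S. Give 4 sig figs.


Step 1: T*S = 1113.8 * 9.331e-22 = 1.039e-18 J
Step 2: F = U - T*S = -6.11e-19 - 1.039e-18
Step 3: F = -1.65e-18 J

-1.65e-18


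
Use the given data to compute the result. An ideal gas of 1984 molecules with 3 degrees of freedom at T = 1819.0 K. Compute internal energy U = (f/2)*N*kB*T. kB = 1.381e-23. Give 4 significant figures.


Step 1: f/2 = 3/2 = 1.5
Step 2: N*kB*T = 1984*1.381e-23*1819.0 = 4.984e-17
Step 3: U = 1.5 * 4.984e-17 = 7.476e-17 J

7.476e-17


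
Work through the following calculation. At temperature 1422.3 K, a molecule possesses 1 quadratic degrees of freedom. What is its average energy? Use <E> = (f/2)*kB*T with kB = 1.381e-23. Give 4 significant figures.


Step 1: f/2 = 1/2 = 0.5
Step 2: kB*T = 1.381e-23 * 1422.3 = 1.964e-20
Step 3: <E> = 0.5 * 1.964e-20 = 9.821e-21 J

9.821e-21


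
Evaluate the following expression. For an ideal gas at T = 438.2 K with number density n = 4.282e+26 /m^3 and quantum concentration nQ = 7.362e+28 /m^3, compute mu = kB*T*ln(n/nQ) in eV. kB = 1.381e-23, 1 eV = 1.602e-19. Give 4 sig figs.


Step 1: n/nQ = 4.282e+26/7.362e+28 = 0.005816
Step 2: ln(n/nQ) = -5.147
Step 3: mu = kB*T*ln(n/nQ) = 6.052e-21*-5.147 = -3.115e-20 J
Step 4: Convert to eV: -3.115e-20/1.602e-19 = -0.1944 eV

-0.1944


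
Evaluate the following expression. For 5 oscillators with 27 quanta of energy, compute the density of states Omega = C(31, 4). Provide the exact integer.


Step 1: Use binomial coefficient C(31, 4)
Step 2: Numerator = 31! / 27!
Step 3: Denominator = 4!
Step 4: Omega = 31465

31465


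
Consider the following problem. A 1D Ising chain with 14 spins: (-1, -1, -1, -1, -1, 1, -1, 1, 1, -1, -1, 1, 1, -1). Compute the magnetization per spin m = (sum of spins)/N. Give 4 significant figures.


Step 1: Count up spins (+1): 5, down spins (-1): 9
Step 2: Total magnetization M = 5 - 9 = -4
Step 3: m = M/N = -4/14 = -0.2857

-0.2857


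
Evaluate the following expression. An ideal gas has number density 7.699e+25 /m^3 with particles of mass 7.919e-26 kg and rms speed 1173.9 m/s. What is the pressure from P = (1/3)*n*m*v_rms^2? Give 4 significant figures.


Step 1: v_rms^2 = 1173.9^2 = 1.378e+06
Step 2: n*m = 7.699e+25*7.919e-26 = 6.097
Step 3: P = (1/3)*6.097*1.378e+06 = 2.801e+06 Pa

2.801e+06


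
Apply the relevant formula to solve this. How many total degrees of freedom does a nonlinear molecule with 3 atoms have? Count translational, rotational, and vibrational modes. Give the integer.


Step 1: Translational DOF = 3
Step 2: Rotational DOF (nonlinear) = 3
Step 3: Vibrational DOF = 3*3 - 6 = 3
Step 4: Total = 3 + 3 + 3 = 9

9


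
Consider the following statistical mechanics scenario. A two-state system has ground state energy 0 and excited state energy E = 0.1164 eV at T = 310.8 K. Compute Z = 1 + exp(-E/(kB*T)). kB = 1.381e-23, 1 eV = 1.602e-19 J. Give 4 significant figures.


Step 1: Compute beta*E = E*eV/(kB*T) = 0.1164*1.602e-19/(1.381e-23*310.8) = 4.345
Step 2: exp(-beta*E) = exp(-4.345) = 0.01298
Step 3: Z = 1 + 0.01298 = 1.013

1.013


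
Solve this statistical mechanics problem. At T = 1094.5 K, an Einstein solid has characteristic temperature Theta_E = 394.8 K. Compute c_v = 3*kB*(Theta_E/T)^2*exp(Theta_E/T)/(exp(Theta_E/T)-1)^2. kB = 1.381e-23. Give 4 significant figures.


Step 1: x = Theta_E/T = 394.8/1094.5 = 0.3607
Step 2: x^2 = 0.1301
Step 3: exp(x) = 1.434
Step 4: c_v = 3*1.381e-23*0.1301*1.434/(1.434-1)^2 = 4.098e-23

4.098e-23


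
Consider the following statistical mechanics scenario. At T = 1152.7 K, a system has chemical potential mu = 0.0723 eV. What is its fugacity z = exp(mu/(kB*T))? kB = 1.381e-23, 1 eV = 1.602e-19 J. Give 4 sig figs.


Step 1: Convert mu to Joules: 0.0723*1.602e-19 = 1.158e-20 J
Step 2: kB*T = 1.381e-23*1152.7 = 1.592e-20 J
Step 3: mu/(kB*T) = 0.7276
Step 4: z = exp(0.7276) = 2.07

2.07


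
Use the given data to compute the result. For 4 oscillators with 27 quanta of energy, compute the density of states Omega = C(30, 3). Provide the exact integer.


Step 1: Use binomial coefficient C(30, 3)
Step 2: Numerator = 30! / 27!
Step 3: Denominator = 3!
Step 4: Omega = 4060

4060


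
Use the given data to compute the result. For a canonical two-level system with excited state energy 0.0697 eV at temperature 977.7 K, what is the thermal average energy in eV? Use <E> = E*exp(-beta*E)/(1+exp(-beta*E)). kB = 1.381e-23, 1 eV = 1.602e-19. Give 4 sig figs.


Step 1: beta*E = 0.0697*1.602e-19/(1.381e-23*977.7) = 0.827
Step 2: exp(-beta*E) = 0.4374
Step 3: <E> = 0.0697*0.4374/(1+0.4374) = 0.02121 eV

0.02121


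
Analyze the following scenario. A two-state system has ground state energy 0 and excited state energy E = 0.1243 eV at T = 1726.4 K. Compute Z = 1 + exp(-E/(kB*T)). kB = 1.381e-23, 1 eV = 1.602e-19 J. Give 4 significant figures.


Step 1: Compute beta*E = E*eV/(kB*T) = 0.1243*1.602e-19/(1.381e-23*1726.4) = 0.8352
Step 2: exp(-beta*E) = exp(-0.8352) = 0.4338
Step 3: Z = 1 + 0.4338 = 1.434

1.434


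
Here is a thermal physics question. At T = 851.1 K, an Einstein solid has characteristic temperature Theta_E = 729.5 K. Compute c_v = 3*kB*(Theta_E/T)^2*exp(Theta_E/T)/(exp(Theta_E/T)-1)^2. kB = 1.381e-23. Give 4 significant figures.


Step 1: x = Theta_E/T = 729.5/851.1 = 0.8571
Step 2: x^2 = 0.7347
Step 3: exp(x) = 2.356
Step 4: c_v = 3*1.381e-23*0.7347*2.356/(2.356-1)^2 = 3.898e-23

3.898e-23


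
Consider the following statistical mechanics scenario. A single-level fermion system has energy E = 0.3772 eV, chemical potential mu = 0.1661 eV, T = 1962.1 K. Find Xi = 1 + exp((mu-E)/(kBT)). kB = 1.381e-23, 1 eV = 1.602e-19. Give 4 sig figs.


Step 1: (mu - E) = 0.1661 - 0.3772 = -0.2111 eV
Step 2: x = (mu-E)*eV/(kB*T) = -0.2111*1.602e-19/(1.381e-23*1962.1) = -1.248
Step 3: exp(x) = 0.2871
Step 4: Xi = 1 + 0.2871 = 1.287

1.287


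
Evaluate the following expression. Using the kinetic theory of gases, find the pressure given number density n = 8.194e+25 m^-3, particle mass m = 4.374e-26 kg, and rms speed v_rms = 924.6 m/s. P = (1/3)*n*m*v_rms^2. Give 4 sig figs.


Step 1: v_rms^2 = 924.6^2 = 8.549e+05
Step 2: n*m = 8.194e+25*4.374e-26 = 3.584
Step 3: P = (1/3)*3.584*8.549e+05 = 1.021e+06 Pa

1.021e+06


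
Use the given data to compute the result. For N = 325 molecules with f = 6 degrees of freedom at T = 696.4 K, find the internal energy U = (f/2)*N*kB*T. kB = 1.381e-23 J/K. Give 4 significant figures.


Step 1: f/2 = 6/2 = 3.0
Step 2: N*kB*T = 325*1.381e-23*696.4 = 3.126e-18
Step 3: U = 3.0 * 3.126e-18 = 9.377e-18 J

9.377e-18


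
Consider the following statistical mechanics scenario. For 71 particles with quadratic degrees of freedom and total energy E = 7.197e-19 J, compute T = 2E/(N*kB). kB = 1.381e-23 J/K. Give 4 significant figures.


Step 1: Numerator = 2*E = 2*7.197e-19 = 1.439e-18 J
Step 2: Denominator = N*kB = 71*1.381e-23 = 9.805e-22
Step 3: T = 1.439e-18 / 9.805e-22 = 1468 K

1468


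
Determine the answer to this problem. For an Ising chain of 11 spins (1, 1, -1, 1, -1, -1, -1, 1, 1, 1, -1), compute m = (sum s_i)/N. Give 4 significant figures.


Step 1: Count up spins (+1): 6, down spins (-1): 5
Step 2: Total magnetization M = 6 - 5 = 1
Step 3: m = M/N = 1/11 = 0.09091

0.09091


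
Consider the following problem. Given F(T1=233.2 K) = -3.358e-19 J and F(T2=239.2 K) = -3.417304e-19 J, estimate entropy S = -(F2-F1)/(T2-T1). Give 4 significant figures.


Step 1: dF = F2 - F1 = -3.417304e-19 - (-3.358e-19) = -5.9304e-21 J
Step 2: dT = T2 - T1 = 239.2 - 233.2 = 6 K
Step 3: S = -dF/dT = -(-5.9304e-21)/6 = 9.884e-22 J/K

9.884e-22


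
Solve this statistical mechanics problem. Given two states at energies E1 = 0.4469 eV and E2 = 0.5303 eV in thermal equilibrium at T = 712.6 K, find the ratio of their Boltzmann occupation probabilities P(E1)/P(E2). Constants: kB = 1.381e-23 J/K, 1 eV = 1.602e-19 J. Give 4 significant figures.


Step 1: Compute energy difference dE = E1 - E2 = 0.4469 - 0.5303 = -0.0834 eV
Step 2: Convert to Joules: dE_J = -0.0834 * 1.602e-19 = -1.336e-20 J
Step 3: Compute exponent = -dE_J / (kB * T) = -(-1.336e-20) / (1.381e-23 * 712.6) = 1.358
Step 4: P(E1)/P(E2) = exp(1.358) = 3.887

3.887


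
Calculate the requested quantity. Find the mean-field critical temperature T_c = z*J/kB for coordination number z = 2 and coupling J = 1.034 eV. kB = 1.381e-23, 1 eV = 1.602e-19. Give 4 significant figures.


Step 1: z*J = 2*1.034 = 2.068 eV
Step 2: Convert to Joules: 2.068*1.602e-19 = 3.313e-19 J
Step 3: T_c = 3.313e-19 / 1.381e-23 = 2.399e+04 K

2.399e+04


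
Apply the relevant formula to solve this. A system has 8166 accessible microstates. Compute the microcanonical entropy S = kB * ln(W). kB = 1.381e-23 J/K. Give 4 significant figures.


Step 1: ln(W) = ln(8166) = 9.008
Step 2: S = kB * ln(W) = 1.381e-23 * 9.008
Step 3: S = 1.244e-22 J/K

1.244e-22


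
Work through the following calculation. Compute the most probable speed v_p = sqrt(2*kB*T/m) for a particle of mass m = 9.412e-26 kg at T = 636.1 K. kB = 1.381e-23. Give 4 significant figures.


Step 1: Numerator = 2*kB*T = 2*1.381e-23*636.1 = 1.757e-20
Step 2: Ratio = 1.757e-20 / 9.412e-26 = 1.867e+05
Step 3: v_p = sqrt(1.867e+05) = 432 m/s

432


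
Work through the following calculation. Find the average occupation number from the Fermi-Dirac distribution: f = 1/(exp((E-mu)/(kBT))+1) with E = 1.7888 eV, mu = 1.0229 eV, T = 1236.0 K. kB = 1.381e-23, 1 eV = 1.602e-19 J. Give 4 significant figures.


Step 1: (E - mu) = 1.7888 - 1.0229 = 0.7659 eV
Step 2: Convert: (E-mu)*eV = 1.227e-19 J
Step 3: x = (E-mu)*eV/(kB*T) = 7.188
Step 4: f = 1/(exp(7.188)+1) = 0.0007548

0.0007548


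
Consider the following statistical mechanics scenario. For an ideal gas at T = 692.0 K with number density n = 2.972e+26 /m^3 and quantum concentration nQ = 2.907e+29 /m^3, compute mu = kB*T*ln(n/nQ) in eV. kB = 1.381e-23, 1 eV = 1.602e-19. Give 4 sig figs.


Step 1: n/nQ = 2.972e+26/2.907e+29 = 0.001022
Step 2: ln(n/nQ) = -6.886
Step 3: mu = kB*T*ln(n/nQ) = 9.557e-21*-6.886 = -6.58e-20 J
Step 4: Convert to eV: -6.58e-20/1.602e-19 = -0.4108 eV

-0.4108


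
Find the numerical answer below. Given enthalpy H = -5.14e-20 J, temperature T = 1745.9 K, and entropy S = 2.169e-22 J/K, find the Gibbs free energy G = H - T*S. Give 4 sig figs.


Step 1: T*S = 1745.9 * 2.169e-22 = 3.787e-19 J
Step 2: G = H - T*S = -5.14e-20 - 3.787e-19
Step 3: G = -4.301e-19 J

-4.301e-19


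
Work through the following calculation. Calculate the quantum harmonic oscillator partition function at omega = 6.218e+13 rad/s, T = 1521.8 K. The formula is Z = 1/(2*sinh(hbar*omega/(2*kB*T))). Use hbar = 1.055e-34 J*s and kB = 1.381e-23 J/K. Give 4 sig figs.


Step 1: Compute x = hbar*omega/(kB*T) = 1.055e-34*6.218e+13/(1.381e-23*1521.8) = 0.3121
Step 2: x/2 = 0.1561
Step 3: sinh(x/2) = 0.1567
Step 4: Z = 1/(2*0.1567) = 3.191

3.191


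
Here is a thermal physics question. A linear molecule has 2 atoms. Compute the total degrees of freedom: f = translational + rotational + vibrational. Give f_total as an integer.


Step 1: Translational DOF = 3
Step 2: Rotational DOF (linear) = 2
Step 3: Vibrational DOF = 3*2 - 5 = 1
Step 4: Total = 3 + 2 + 1 = 6

6


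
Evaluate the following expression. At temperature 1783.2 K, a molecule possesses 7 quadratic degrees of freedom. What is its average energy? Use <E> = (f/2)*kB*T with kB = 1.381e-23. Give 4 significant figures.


Step 1: f/2 = 7/2 = 3.5
Step 2: kB*T = 1.381e-23 * 1783.2 = 2.463e-20
Step 3: <E> = 3.5 * 2.463e-20 = 8.619e-20 J

8.619e-20


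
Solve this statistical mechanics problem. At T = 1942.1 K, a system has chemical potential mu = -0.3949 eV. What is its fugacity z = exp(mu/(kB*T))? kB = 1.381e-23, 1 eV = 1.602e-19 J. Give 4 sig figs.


Step 1: Convert mu to Joules: -0.3949*1.602e-19 = -6.326e-20 J
Step 2: kB*T = 1.381e-23*1942.1 = 2.682e-20 J
Step 3: mu/(kB*T) = -2.359
Step 4: z = exp(-2.359) = 0.09454

0.09454


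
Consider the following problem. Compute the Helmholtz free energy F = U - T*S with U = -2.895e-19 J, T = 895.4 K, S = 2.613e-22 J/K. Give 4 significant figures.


Step 1: T*S = 895.4 * 2.613e-22 = 2.34e-19 J
Step 2: F = U - T*S = -2.895e-19 - 2.34e-19
Step 3: F = -5.235e-19 J

-5.235e-19


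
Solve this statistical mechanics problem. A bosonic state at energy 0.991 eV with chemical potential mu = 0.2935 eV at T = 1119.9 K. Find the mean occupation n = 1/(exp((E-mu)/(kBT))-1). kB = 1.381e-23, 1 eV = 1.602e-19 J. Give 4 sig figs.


Step 1: (E - mu) = 0.6975 eV
Step 2: x = (E-mu)*eV/(kB*T) = 0.6975*1.602e-19/(1.381e-23*1119.9) = 7.225
Step 3: exp(x) = 1373
Step 4: n = 1/(exp(x)-1) = 0.0007287

0.0007287


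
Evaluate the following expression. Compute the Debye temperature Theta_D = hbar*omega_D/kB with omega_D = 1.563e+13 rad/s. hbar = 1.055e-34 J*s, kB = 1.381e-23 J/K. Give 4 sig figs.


Step 1: hbar*omega_D = 1.055e-34 * 1.563e+13 = 1.649e-21 J
Step 2: Theta_D = 1.649e-21 / 1.381e-23
Step 3: Theta_D = 119.4 K

119.4


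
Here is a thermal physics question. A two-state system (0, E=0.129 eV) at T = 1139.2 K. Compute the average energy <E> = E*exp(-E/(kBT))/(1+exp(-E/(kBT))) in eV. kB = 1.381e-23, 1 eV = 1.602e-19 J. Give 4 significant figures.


Step 1: beta*E = 0.129*1.602e-19/(1.381e-23*1139.2) = 1.314
Step 2: exp(-beta*E) = 0.2689
Step 3: <E> = 0.129*0.2689/(1+0.2689) = 0.02733 eV

0.02733


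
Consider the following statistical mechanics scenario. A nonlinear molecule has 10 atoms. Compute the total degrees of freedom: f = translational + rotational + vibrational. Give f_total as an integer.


Step 1: Translational DOF = 3
Step 2: Rotational DOF (nonlinear) = 3
Step 3: Vibrational DOF = 3*10 - 6 = 24
Step 4: Total = 3 + 3 + 24 = 30

30


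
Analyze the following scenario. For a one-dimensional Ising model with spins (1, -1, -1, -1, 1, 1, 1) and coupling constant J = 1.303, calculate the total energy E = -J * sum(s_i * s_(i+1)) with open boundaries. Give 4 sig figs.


Step 1: Nearest-neighbor products: -1, 1, 1, -1, 1, 1
Step 2: Sum of products = 2
Step 3: E = -1.303 * 2 = -2.606

-2.606


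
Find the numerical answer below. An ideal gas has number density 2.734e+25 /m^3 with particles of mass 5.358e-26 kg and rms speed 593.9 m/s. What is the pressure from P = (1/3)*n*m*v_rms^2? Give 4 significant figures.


Step 1: v_rms^2 = 593.9^2 = 3.527e+05
Step 2: n*m = 2.734e+25*5.358e-26 = 1.465
Step 3: P = (1/3)*1.465*3.527e+05 = 1.722e+05 Pa

1.722e+05


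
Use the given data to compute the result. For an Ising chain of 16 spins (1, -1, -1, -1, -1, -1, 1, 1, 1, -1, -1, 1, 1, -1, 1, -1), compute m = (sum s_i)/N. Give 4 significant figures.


Step 1: Count up spins (+1): 7, down spins (-1): 9
Step 2: Total magnetization M = 7 - 9 = -2
Step 3: m = M/N = -2/16 = -0.125

-0.125


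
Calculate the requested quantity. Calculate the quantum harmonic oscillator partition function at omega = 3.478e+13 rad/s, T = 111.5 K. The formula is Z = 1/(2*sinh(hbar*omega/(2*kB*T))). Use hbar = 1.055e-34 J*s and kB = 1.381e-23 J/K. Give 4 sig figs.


Step 1: Compute x = hbar*omega/(kB*T) = 1.055e-34*3.478e+13/(1.381e-23*111.5) = 2.383
Step 2: x/2 = 1.191
Step 3: sinh(x/2) = 1.494
Step 4: Z = 1/(2*1.494) = 0.3347

0.3347


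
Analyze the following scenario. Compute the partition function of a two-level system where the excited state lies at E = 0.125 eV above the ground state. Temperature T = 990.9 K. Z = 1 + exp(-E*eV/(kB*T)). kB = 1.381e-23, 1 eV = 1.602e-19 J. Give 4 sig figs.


Step 1: Compute beta*E = E*eV/(kB*T) = 0.125*1.602e-19/(1.381e-23*990.9) = 1.463
Step 2: exp(-beta*E) = exp(-1.463) = 0.2315
Step 3: Z = 1 + 0.2315 = 1.231

1.231


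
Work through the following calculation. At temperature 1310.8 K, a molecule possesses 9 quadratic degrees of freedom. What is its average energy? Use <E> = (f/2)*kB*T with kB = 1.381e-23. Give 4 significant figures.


Step 1: f/2 = 9/2 = 4.5
Step 2: kB*T = 1.381e-23 * 1310.8 = 1.81e-20
Step 3: <E> = 4.5 * 1.81e-20 = 8.146e-20 J

8.146e-20


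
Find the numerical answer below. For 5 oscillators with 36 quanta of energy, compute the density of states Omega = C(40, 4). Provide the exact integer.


Step 1: Use binomial coefficient C(40, 4)
Step 2: Numerator = 40! / 36!
Step 3: Denominator = 4!
Step 4: Omega = 91390

91390


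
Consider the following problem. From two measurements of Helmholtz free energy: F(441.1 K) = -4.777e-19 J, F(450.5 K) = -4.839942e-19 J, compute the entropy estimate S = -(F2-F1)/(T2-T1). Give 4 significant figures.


Step 1: dF = F2 - F1 = -4.839942e-19 - (-4.777e-19) = -6.2942e-21 J
Step 2: dT = T2 - T1 = 450.5 - 441.1 = 9.4 K
Step 3: S = -dF/dT = -(-6.2942e-21)/9.4 = 6.696e-22 J/K

6.696e-22
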